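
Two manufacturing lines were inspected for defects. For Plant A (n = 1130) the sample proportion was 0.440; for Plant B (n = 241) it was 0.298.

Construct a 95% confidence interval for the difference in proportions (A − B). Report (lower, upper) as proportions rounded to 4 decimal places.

SE₁ = √(p̂₁(1−p̂₁)/n₁) = √(0.4400·0.5600/1130) = 0.01477; SE₂ = √(0.2980·0.7020/241) = 0.02946.
Independent samples: SE of the difference = √(SE₁² + SE₂²) = √(0.0002181529 + 0.0008678916) = 0.03296.
z* for 95% confidence is 1.960, so the margin of error is 1.960 × 0.03296 = 0.06460.
Point estimate p̂₁ − p̂₂ = 0.4400 − 0.2980 = 0.1420.
0.1420 ± 0.06460 → (0.0774, 0.2066).

(0.0774, 0.2066)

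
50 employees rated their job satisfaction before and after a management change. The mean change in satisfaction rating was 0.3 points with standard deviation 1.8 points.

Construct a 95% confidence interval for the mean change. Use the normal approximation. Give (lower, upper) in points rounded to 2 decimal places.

Paired design: SE = s_d/√n = 1.8/√50 = 0.2546.
z* = 1.960; margin of error = 1.960 × 0.2546 = 0.4990.
0.3 ± 0.4990 → (-0.20, 0.80).

(-0.20, 0.80)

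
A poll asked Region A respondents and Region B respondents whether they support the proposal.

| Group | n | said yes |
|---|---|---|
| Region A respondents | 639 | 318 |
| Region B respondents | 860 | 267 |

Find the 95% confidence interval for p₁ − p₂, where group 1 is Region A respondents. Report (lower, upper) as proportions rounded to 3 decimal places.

First, p̂₁ = 318/639 = 0.4977; p̂₂ = 267/860 = 0.3105.
The two standard errors are √(0.4977×0.5023/639) = 0.01978 and √(0.3105×0.6895/860) = 0.01578.
Because the samples are independent, SE_diff = √(0.01978² + 0.01578²) = 0.02530.
Using z* = 1.960 for 95%, ME = 1.960 × 0.02530 = 0.04959.
p̂₁ − p̂₂ = 0.1872; interval 0.1872 ± 0.04959 gives (0.138, 0.237).

(0.138, 0.237)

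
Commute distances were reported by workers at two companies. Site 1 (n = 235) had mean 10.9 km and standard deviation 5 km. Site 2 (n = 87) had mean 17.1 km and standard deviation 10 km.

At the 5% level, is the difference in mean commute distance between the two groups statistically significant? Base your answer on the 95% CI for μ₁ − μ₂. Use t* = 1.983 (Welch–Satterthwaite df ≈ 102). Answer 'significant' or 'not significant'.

Per-group SEs: s₁/√n₁ = 5/√235 = 0.3262, s₂/√n₂ = 10/√87 = 1.0721.
Unpooled SE of the difference: √(0.10640644 + 1.14939841) = 1.1206.
Margin of error = t* · SE = 1.983 × 1.1206 = 2.2221.
x̄₁ − x̄₂ = 10.9 − 17.1 = -6.2000.
CI: -6.2000 ± 2.2221 = (-8.4221, -3.9779).
The interval (-8.4221, -3.9779) does not contain 0, so the difference is significant.

significant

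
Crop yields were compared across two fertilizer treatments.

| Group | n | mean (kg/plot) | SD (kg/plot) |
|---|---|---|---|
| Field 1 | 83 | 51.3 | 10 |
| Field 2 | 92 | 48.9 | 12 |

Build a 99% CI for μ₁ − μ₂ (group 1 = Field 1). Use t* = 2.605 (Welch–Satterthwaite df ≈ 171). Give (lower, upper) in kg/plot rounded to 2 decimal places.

(-1.94, 6.74)

Per-group SEs: s₁/√n₁ = 10/√83 = 1.0976, s₂/√n₂ = 12/√92 = 1.2511.
Unpooled SE of the difference: √(1.20472576 + 1.56525121) = 1.6643.
Margin of error = t* · SE = 2.605 × 1.6643 = 4.3355.
x̄₁ − x̄₂ = 51.3 − 48.9 = 2.4000.
CI: 2.4000 ± 4.3355 = (-1.94, 6.74).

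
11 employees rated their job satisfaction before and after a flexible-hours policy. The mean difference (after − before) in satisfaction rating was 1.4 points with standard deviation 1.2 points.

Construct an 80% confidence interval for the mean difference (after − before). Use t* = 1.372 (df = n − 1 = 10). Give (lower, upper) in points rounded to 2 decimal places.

Paired design: SE = s_d/√n = 1.2/√11 = 0.3618.
t* = 1.372; margin of error = 1.372 × 0.3618 = 0.4964.
1.4 ± 0.4964 → (0.90, 1.90).

(0.90, 1.90)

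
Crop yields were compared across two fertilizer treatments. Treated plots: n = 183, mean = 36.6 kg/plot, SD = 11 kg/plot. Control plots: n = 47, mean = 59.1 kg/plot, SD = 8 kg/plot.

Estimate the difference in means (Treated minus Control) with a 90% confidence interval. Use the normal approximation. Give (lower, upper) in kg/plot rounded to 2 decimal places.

SE₁ = s₁/√n₁ = 11/√183 = 0.8131; SE₂ = 8/√47 = 1.1669.
Independent samples, unequal variances: SE_diff = √(SE₁² + SE₂²) = √(0.66113161 + 1.36165561) = 1.4222.
z* = 1.645, so margin of error = 1.645 × 1.4222 = 2.3395.
Difference in means = 36.6 − 59.1 = -22.5000.
-22.5000 ± 2.3395 → (-24.84, -20.16).

(-24.84, -20.16)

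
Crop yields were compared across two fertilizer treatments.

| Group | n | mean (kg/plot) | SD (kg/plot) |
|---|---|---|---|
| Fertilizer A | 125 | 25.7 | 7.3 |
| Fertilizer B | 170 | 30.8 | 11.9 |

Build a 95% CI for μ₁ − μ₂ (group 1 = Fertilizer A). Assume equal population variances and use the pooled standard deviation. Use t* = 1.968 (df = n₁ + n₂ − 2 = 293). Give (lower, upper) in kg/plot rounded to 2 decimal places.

Pooled variance s_p² = [124·7.3² + 169·11.9²] / (125+170−2) = 104.2323, so s_p = 10.2094.
SE_diff = s_p·√(1/n₁ + 1/n₂) = 10.2094·√(1/125 + 1/170) = 1.2029.
t* = 1.968; margin = 1.968 × 1.2029 = 2.3673.
Difference = 25.7 − 30.8 = -5.1000.
-5.1000 ± 2.3673 → (-7.47, -2.73).

(-7.47, -2.73)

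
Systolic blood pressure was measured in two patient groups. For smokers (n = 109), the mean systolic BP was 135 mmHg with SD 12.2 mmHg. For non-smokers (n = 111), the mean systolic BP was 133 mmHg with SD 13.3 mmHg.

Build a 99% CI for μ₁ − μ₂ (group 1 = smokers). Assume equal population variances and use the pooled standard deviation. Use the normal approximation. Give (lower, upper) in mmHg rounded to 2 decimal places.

s_p = √[((n₁−1)s₁² + (n₂−1)s₂²)/(n₁+n₂−2)] = √[(108·12.2² + 110·13.3²)/218] = 12.7669.
SE = 12.7669·√(1/109 + 1/111) = 1.7216.
With z* = 2.576, margin = 2.576 × 1.7216 = 4.4348.
x̄₁ − x̄₂ = 135 − 133 = 2.0000; interval 2.0000 ± 4.4348 = (-2.43, 6.43).

(-2.43, 6.43)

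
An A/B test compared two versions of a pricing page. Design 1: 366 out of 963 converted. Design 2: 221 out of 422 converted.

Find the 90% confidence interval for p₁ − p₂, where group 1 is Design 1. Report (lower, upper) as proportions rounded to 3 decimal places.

(-0.191, -0.096)

p̂₁ = 366/963 = 0.3801 and p̂₂ = 221/422 = 0.5237.
SE₁ = √(p̂₁(1−p̂₁)/n₁) = √(0.3801·0.6199/963) = 0.01564; SE₂ = √(0.5237·0.4763/422) = 0.02431.
Independent samples: SE of the difference = √(SE₁² + SE₂²) = √(0.0002446096 + 0.0005909761) = 0.02891.
z* for 90% confidence is 1.645, so the margin of error is 1.645 × 0.02891 = 0.04756.
Point estimate p̂₁ − p̂₂ = 0.3801 − 0.5237 = -0.1436.
-0.1436 ± 0.04756 → (-0.191, -0.096).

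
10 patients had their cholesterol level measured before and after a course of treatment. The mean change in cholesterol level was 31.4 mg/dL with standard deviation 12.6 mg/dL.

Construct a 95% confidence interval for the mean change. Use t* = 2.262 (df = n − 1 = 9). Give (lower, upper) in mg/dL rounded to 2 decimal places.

Paired design: SE = s_d/√n = 12.6/√10 = 3.9845.
t* = 2.262; margin of error = 2.262 × 3.9845 = 9.0129.
31.4 ± 9.0129 → (22.39, 40.41).

(22.39, 40.41)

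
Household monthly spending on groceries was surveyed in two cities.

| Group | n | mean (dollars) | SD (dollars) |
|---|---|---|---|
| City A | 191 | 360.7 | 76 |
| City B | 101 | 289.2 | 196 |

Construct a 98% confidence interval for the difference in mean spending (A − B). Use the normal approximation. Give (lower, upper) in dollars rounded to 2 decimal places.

(24.37, 118.63)

Per-group SEs: s₁/√n₁ = 76/√191 = 5.4992, s₂/√n₂ = 196/√101 = 19.5027.
Unpooled SE of the difference: √(30.24120064 + 380.35530729) = 20.2632.
Margin of error = z* · SE = 2.326 × 20.2632 = 47.1322.
x̄₁ − x̄₂ = 360.7 − 289.2 = 71.5000.
CI: 71.5000 ± 47.1322 = (24.37, 118.63).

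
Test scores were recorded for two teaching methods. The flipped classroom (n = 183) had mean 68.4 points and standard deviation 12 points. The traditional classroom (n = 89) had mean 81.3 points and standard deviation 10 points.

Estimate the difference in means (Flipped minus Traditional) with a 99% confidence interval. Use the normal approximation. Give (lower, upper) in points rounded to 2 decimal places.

(-16.46, -9.34)

Per-group SEs: s₁/√n₁ = 12/√183 = 0.8871, s₂/√n₂ = 10/√89 = 1.0600.
Unpooled SE of the difference: √(0.78694641 + 1.1236) = 1.3822.
Margin of error = z* · SE = 2.576 × 1.3822 = 3.5605.
x̄₁ − x̄₂ = 68.4 − 81.3 = -12.9000.
CI: -12.9000 ± 3.5605 = (-16.46, -9.34).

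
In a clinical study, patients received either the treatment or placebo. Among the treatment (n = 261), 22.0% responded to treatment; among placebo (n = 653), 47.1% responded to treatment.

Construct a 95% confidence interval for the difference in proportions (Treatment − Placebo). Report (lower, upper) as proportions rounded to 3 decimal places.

SE₁ = √(p̂₁(1−p̂₁)/n₁) = √(0.2200·0.7800/261) = 0.02564; SE₂ = √(0.4710·0.5290/653) = 0.01953.
Independent samples: SE of the difference = √(SE₁² + SE₂²) = √(0.0006574096 + 0.0003814209) = 0.03223.
z* for 95% confidence is 1.960, so the margin of error is 1.960 × 0.03223 = 0.06317.
Point estimate p̂₁ − p̂₂ = 0.2200 − 0.4710 = -0.2510.
-0.2510 ± 0.06317 → (-0.314, -0.188).

(-0.314, -0.188)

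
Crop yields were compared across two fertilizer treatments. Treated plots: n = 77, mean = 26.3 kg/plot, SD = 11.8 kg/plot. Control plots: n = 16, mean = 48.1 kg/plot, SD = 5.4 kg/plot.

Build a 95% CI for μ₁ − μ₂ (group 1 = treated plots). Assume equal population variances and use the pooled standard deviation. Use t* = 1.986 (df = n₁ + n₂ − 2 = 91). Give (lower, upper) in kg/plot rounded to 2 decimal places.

(-27.80, -15.80)

s_p = √[((n₁−1)s₁² + (n₂−1)s₂²)/(n₁+n₂−2)] = √[(76·11.8² + 15·5.4²)/91] = 11.0043.
SE = 11.0043·√(1/77 + 1/16) = 3.0234.
With t* = 1.986, margin = 1.986 × 3.0234 = 6.0045.
x̄₁ − x̄₂ = 26.3 − 48.1 = -21.8000; interval -21.8000 ± 6.0045 = (-27.80, -15.80).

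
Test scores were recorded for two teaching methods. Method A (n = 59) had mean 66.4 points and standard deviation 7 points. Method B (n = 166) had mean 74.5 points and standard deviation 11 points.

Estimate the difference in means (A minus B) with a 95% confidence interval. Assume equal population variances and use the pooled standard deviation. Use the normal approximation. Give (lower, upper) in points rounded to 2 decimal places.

(-11.10, -5.10)

Pooled variance s_p² = [58·7² + 165·11²] / (59+166−2) = 102.2735, so s_p = 10.1130.
SE_diff = s_p·√(1/n₁ + 1/n₂) = 10.1130·√(1/59 + 1/166) = 1.5328.
z* = 1.960; margin = 1.960 × 1.5328 = 3.0043.
Difference = 66.4 − 74.5 = -8.1000.
-8.1000 ± 3.0043 → (-11.10, -5.10).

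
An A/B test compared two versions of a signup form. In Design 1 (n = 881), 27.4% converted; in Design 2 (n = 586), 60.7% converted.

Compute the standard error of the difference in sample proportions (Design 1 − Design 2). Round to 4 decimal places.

0.0252

SE₁ = √(p̂₁(1−p̂₁)/n₁) = √(0.2740·0.7260/881) = 0.01503; SE₂ = √(0.6070·0.3930/586) = 0.02018.
Independent samples: SE of the difference = √(SE₁² + SE₂²) = √(0.0002259009 + 0.0004072324) = 0.02516.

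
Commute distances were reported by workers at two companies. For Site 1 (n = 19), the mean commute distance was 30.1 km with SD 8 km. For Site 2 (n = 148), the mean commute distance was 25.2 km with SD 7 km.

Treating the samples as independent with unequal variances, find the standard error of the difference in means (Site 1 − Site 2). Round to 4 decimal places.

1.9234

SE₁ = s₁/√n₁ = 8/√19 = 1.8353; SE₂ = 7/√148 = 0.5754.
Independent samples, unequal variances: SE_diff = √(SE₁² + SE₂²) = √(3.36832609 + 0.33108516) = 1.9234.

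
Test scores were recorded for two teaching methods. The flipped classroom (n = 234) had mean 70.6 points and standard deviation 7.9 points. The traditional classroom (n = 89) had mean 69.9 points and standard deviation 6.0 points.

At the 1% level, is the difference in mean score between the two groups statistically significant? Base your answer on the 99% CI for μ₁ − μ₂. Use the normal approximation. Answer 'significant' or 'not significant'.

not significant

Per-group SEs: s₁/√n₁ = 7.9/√234 = 0.5164, s₂/√n₂ = 6.0/√89 = 0.6360.
Unpooled SE of the difference: √(0.26666896 + 0.404496) = 0.8192.
Margin of error = z* · SE = 2.576 × 0.8192 = 2.1103.
x̄₁ − x̄₂ = 70.6 − 69.9 = 0.7000.
CI: 0.7000 ± 2.1103 = (-1.4103, 2.8103).
The interval (-1.4103, 2.8103) contains 0, so the difference is not significant.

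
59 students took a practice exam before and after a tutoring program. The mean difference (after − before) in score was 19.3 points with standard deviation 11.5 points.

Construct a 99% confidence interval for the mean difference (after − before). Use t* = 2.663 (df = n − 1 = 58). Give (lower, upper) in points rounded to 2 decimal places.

Paired design: SE = s_d/√n = 11.5/√59 = 1.4972.
t* = 2.663; margin of error = 2.663 × 1.4972 = 3.9870.
19.3 ± 3.9870 → (15.31, 23.29).

(15.31, 23.29)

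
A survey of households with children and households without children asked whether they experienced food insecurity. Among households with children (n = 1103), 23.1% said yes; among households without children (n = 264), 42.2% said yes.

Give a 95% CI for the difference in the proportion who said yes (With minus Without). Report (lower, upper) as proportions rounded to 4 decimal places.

Each SE is √(p̂(1−p̂)/n): √(0.2310·0.7690/1103) = 0.01269 and √(0.4220·0.5780/264) = 0.03040.
SE(p̂₁ − p̂₂) = √(SE₁² + SE₂²) = √(0.0001610361 + 0.00092416) = 0.03294, since the two samples are independent.
At 95% confidence z* = 1.960; margin = 1.960 × 0.03294 = 0.06456.
The difference is 0.2310 − 0.4220 = -0.1910, so the interval is -0.1910 ± 0.06456 = (-0.2556, -0.1264).

(-0.2556, -0.1264)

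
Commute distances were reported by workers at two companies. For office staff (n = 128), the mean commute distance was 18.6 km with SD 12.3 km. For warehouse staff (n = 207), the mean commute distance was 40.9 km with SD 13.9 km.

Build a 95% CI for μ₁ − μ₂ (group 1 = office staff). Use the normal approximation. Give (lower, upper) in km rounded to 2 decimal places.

Per-group SEs: s₁/√n₁ = 12.3/√128 = 1.0872, s₂/√n₂ = 13.9/√207 = 0.9661.
Unpooled SE of the difference: √(1.18200384 + 0.93334921) = 1.4544.
Margin of error = z* · SE = 1.960 × 1.4544 = 2.8506.
x̄₁ − x̄₂ = 18.6 − 40.9 = -22.3000.
CI: -22.3000 ± 2.8506 = (-25.15, -19.45).

(-25.15, -19.45)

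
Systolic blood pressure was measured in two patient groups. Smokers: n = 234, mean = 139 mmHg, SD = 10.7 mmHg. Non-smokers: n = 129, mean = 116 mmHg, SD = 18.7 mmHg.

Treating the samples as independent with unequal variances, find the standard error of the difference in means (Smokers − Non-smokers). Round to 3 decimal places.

1.789

SE₁ = s₁/√n₁ = 10.7/√234 = 0.6995; SE₂ = 18.7/√129 = 1.6464.
Independent samples, unequal variances: SE_diff = √(SE₁² + SE₂²) = √(0.48930025 + 2.71063296) = 1.7888.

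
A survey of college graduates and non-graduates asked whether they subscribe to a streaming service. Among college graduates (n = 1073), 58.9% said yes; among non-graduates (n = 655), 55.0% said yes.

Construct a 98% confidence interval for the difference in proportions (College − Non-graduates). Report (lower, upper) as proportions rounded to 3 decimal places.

(-0.018, 0.096)

SE₁ = √(p̂₁(1−p̂₁)/n₁) = √(0.5890·0.4110/1073) = 0.01502; SE₂ = √(0.5500·0.4500/655) = 0.01944.
Independent samples: SE of the difference = √(SE₁² + SE₂²) = √(0.0002256004 + 0.0003779136) = 0.02457.
z* for 98% confidence is 2.326, so the margin of error is 2.326 × 0.02457 = 0.05715.
Point estimate p̂₁ − p̂₂ = 0.5890 − 0.5500 = 0.0390.
0.0390 ± 0.05715 → (-0.018, 0.096).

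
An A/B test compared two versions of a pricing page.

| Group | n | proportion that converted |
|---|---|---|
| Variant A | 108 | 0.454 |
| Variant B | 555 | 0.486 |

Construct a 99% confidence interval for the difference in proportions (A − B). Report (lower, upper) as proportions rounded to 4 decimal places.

(-0.1670, 0.1030)

The two standard errors are √(0.4540×0.5460/108) = 0.04791 and √(0.4860×0.5140/555) = 0.02122.
Because the samples are independent, SE_diff = √(0.04791² + 0.02122²) = 0.05240.
Using z* = 2.576 for 99%, ME = 2.576 × 0.05240 = 0.13498.
p̂₁ − p̂₂ = -0.0320; interval -0.0320 ± 0.13498 gives (-0.1670, 0.1030).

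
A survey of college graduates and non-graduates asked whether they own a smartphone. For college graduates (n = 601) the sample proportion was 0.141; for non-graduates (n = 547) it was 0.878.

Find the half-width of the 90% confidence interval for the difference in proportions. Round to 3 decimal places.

Each SE is √(p̂(1−p̂)/n): √(0.1410·0.8590/601) = 0.01420 and √(0.8780·0.1220/547) = 0.01399.
SE(p̂₁ − p̂₂) = √(SE₁² + SE₂²) = √(0.00020164 + 0.0001957201) = 0.01993, since the two samples are independent.
At 90% confidence z* = 1.645; margin = 1.645 × 0.01993 = 0.03278.

0.033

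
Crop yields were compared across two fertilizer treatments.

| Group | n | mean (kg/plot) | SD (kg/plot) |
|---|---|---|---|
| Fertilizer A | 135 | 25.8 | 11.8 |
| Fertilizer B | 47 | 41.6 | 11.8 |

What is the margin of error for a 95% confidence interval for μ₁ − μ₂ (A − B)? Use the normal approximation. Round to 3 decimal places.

Per-group SEs: s₁/√n₁ = 11.8/√135 = 1.0156, s₂/√n₂ = 11.8/√47 = 1.7212.
Unpooled SE of the difference: √(1.03144336 + 2.96252944) = 1.9985.
Margin of error = z* · SE = 1.960 × 1.9985 = 3.9171.

3.917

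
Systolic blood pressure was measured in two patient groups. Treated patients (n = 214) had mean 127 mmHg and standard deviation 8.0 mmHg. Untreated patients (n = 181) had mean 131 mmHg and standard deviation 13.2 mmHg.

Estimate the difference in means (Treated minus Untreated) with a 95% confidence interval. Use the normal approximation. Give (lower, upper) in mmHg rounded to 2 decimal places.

SE₁ = s₁/√n₁ = 8.0/√214 = 0.5469; SE₂ = 13.2/√181 = 0.9811.
Independent samples, unequal variances: SE_diff = √(SE₁² + SE₂²) = √(0.29909961 + 0.96255721) = 1.1232.
z* = 1.960, so margin of error = 1.960 × 1.1232 = 2.2015.
Difference in means = 127 − 131 = -4.0000.
-4.0000 ± 2.2015 → (-6.20, -1.80).

(-6.20, -1.80)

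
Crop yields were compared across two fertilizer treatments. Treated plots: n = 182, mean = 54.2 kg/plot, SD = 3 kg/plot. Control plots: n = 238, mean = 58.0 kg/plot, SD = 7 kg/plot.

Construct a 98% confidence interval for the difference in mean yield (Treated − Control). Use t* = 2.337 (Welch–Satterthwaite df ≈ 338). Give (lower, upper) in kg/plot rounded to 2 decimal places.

(-4.98, -2.62)

Standard errors of each mean: 3/√182 = 0.2224 and 7/√238 = 0.4537.
SE(x̄₁ − x̄₂) = √(0.2224² + 0.4537²) = 0.5053 for independent samples with unequal variances.
With t* = 2.337, the margin is 2.337 × 0.5053 = 1.1809.
x̄₁ − x̄₂ = 54.2 − 58.0 = -3.8000; the interval is -3.8000 ± 1.1809 = (-4.98, -2.62).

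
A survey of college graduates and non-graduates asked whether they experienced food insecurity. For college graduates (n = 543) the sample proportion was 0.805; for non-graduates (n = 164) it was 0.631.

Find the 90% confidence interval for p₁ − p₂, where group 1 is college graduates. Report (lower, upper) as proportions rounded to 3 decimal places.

The two standard errors are √(0.8050×0.1950/543) = 0.01700 and √(0.6310×0.3690/164) = 0.03768.
Because the samples are independent, SE_diff = √(0.01700² + 0.03768²) = 0.04134.
Using z* = 1.645 for 90%, ME = 1.645 × 0.04134 = 0.06800.
p̂₁ − p̂₂ = 0.1740; interval 0.1740 ± 0.06800 gives (0.106, 0.242).

(0.106, 0.242)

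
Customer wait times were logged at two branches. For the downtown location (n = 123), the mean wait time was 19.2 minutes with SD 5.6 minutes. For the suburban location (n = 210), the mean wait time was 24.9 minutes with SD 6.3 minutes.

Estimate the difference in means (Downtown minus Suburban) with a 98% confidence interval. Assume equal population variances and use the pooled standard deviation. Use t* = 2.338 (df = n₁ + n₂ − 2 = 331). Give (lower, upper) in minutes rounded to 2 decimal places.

Pooled variance s_p² = [122·5.6² + 209·6.3²] / (123+210−2) = 36.6197, so s_p = 6.0514.
SE_diff = s_p·√(1/n₁ + 1/n₂) = 6.0514·√(1/123 + 1/210) = 0.6871.
t* = 2.338; margin = 2.338 × 0.6871 = 1.6064.
Difference = 19.2 − 24.9 = -5.7000.
-5.7000 ± 1.6064 → (-7.31, -4.09).

(-7.31, -4.09)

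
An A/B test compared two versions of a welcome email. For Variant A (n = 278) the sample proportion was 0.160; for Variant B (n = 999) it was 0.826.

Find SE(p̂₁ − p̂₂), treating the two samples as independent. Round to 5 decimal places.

0.02505

Each SE is √(p̂(1−p̂)/n): √(0.1600·0.8400/278) = 0.02199 and √(0.8260·0.1740/999) = 0.01199.
SE(p̂₁ − p̂₂) = √(SE₁² + SE₂²) = √(0.0004835601 + 0.0001437601) = 0.02505, since the two samples are independent.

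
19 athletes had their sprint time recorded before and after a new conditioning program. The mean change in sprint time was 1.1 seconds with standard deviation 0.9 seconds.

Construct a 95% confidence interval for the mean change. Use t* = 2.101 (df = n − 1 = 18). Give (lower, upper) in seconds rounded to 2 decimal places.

(0.67, 1.53)

Paired design: SE = s_d/√n = 0.9/√19 = 0.2065.
t* = 2.101; margin of error = 2.101 × 0.2065 = 0.4339.
1.1 ± 0.4339 → (0.67, 1.53).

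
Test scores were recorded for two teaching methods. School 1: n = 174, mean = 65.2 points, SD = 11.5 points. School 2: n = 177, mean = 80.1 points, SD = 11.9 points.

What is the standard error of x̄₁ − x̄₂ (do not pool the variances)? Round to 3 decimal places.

Standard errors of each mean: 11.5/√174 = 0.8718 and 11.9/√177 = 0.8945.
SE(x̄₁ − x̄₂) = √(0.8718² + 0.8945²) = 1.2491 for independent samples with unequal variances.

1.249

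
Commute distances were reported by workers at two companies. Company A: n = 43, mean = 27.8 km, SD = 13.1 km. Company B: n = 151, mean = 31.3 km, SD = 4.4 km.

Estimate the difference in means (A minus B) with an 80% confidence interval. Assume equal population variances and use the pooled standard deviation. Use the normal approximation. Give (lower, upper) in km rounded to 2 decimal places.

(-5.11, -1.89)

s_p = √[((n₁−1)s₁² + (n₂−1)s₂²)/(n₁+n₂−2)] = √[(42·13.1² + 150·4.4²)/192] = 7.2570.
SE = 7.2570·√(1/43 + 1/151) = 1.2544.
With z* = 1.282, margin = 1.282 × 1.2544 = 1.6081.
x̄₁ − x̄₂ = 27.8 − 31.3 = -3.5000; interval -3.5000 ± 1.6081 = (-5.11, -1.89).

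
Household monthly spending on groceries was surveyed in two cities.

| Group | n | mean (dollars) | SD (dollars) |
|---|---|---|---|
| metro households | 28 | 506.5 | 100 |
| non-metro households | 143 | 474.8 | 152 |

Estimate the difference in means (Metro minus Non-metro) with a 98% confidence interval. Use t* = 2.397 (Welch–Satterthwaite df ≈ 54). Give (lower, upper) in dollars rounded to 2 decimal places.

(-22.89, 86.29)

Standard errors of each mean: 100/√28 = 18.8982 and 152/√143 = 12.7109.
SE(x̄₁ − x̄₂) = √(18.8982² + 12.7109²) = 22.7752 for independent samples with unequal variances.
With t* = 2.397, the margin is 2.397 × 22.7752 = 54.5922.
x̄₁ − x̄₂ = 506.5 − 474.8 = 31.7000; the interval is 31.7000 ± 54.5922 = (-22.89, 86.29).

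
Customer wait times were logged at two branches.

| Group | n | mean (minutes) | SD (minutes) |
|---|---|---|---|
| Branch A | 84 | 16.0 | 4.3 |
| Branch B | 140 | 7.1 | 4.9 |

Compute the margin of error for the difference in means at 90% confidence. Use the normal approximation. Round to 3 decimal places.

Per-group SEs: s₁/√n₁ = 4.3/√84 = 0.4692, s₂/√n₂ = 4.9/√140 = 0.4141.
Unpooled SE of the difference: √(0.22014864 + 0.17147881) = 0.6258.
Margin of error = z* · SE = 1.645 × 0.6258 = 1.0294.

1.029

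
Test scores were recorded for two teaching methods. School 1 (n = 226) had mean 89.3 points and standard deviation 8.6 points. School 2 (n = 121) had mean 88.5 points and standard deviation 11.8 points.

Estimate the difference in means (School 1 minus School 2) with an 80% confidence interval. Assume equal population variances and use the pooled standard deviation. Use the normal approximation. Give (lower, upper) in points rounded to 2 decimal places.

(-0.62, 2.22)

s_p = √[((n₁−1)s₁² + (n₂−1)s₂²)/(n₁+n₂−2)] = √[(225·8.6² + 120·11.8²)/345] = 9.8319.
SE = 9.8319·√(1/226 + 1/121) = 1.1075.
With z* = 1.282, margin = 1.282 × 1.1075 = 1.4198.
x̄₁ − x̄₂ = 89.3 − 88.5 = 0.8000; interval 0.8000 ± 1.4198 = (-0.62, 2.22).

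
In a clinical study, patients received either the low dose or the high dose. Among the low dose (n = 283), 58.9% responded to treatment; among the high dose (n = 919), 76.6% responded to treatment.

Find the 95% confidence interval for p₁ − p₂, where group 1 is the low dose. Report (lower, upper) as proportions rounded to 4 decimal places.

(-0.2405, -0.1135)

Each SE is √(p̂(1−p̂)/n): √(0.5890·0.4110/283) = 0.02925 and √(0.7660·0.2340/919) = 0.01397.
SE(p̂₁ − p̂₂) = √(SE₁² + SE₂²) = √(0.0008555625 + 0.0001951609) = 0.03241, since the two samples are independent.
At 95% confidence z* = 1.960; margin = 1.960 × 0.03241 = 0.06352.
The difference is 0.5890 − 0.7660 = -0.1770, so the interval is -0.1770 ± 0.06352 = (-0.2405, -0.1135).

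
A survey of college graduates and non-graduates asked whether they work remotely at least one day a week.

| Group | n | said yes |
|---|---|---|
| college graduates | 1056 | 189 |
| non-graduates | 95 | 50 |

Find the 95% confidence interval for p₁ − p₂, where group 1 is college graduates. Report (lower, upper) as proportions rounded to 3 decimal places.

p̂₁ = 189/1056 = 0.1790 and p̂₂ = 50/95 = 0.5263.
SE₁ = √(p̂₁(1−p̂₁)/n₁) = √(0.1790·0.8210/1056) = 0.01180; SE₂ = √(0.5263·0.4737/95) = 0.05123.
Independent samples: SE of the difference = √(SE₁² + SE₂²) = √(0.00013924 + 0.0026245129) = 0.05257.
z* for 95% confidence is 1.960, so the margin of error is 1.960 × 0.05257 = 0.10304.
Point estimate p̂₁ − p̂₂ = 0.1790 − 0.5263 = -0.3473.
-0.3473 ± 0.10304 → (-0.450, -0.244).

(-0.450, -0.244)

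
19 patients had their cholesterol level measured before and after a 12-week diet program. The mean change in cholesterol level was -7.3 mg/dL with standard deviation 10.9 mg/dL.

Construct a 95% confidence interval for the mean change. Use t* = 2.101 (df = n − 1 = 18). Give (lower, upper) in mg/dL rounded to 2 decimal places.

(-12.55, -2.05)

This is a matched-pairs design, so SE = s_d/√n = 10.9/√19 = 2.5006.
Margin = 2.101 × 2.5006 = 5.2538; the interval is -7.3 ± 5.2538 = (-12.55, -2.05).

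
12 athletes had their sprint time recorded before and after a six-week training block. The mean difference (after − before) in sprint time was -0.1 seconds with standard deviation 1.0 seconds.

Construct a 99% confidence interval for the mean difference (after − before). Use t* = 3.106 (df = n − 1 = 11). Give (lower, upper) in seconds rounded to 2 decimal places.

Paired design: SE = s_d/√n = 1.0/√12 = 0.2887.
t* = 3.106; margin of error = 3.106 × 0.2887 = 0.8967.
-0.1 ± 0.8967 → (-1.00, 0.80).

(-1.00, 0.80)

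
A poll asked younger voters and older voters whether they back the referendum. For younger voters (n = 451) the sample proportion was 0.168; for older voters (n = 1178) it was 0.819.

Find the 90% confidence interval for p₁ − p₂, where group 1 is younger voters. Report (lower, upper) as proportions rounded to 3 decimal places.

The two standard errors are √(0.1680×0.8320/451) = 0.01760 and √(0.8190×0.1810/1178) = 0.01122.
Because the samples are independent, SE_diff = √(0.01760² + 0.01122²) = 0.02087.
Using z* = 1.645 for 90%, ME = 1.645 × 0.02087 = 0.03433.
p̂₁ − p̂₂ = -0.6510; interval -0.6510 ± 0.03433 gives (-0.685, -0.617).

(-0.685, -0.617)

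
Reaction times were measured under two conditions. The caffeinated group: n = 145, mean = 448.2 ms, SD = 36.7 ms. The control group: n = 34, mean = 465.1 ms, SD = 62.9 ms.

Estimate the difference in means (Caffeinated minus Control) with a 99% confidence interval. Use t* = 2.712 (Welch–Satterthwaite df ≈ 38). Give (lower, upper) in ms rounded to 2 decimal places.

(-47.30, 13.50)

SE₁ = s₁/√n₁ = 36.7/√145 = 3.0478; SE₂ = 62.9/√34 = 10.7873.
Independent samples, unequal variances: SE_diff = √(SE₁² + SE₂²) = √(9.28908484 + 116.36584129) = 11.2096.
t* = 2.712, so margin of error = 2.712 × 11.2096 = 30.4004.
Difference in means = 448.2 − 465.1 = -16.9000.
-16.9000 ± 30.4004 → (-47.30, 13.50).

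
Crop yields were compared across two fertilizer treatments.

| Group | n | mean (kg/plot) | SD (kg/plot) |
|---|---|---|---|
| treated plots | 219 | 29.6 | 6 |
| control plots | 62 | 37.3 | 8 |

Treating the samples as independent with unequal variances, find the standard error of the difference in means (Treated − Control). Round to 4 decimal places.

Standard errors of each mean: 6/√219 = 0.4054 and 8/√62 = 1.0160.
SE(x̄₁ − x̄₂) = √(0.4054² + 1.0160²) = 1.0939 for independent samples with unequal variances.

1.0939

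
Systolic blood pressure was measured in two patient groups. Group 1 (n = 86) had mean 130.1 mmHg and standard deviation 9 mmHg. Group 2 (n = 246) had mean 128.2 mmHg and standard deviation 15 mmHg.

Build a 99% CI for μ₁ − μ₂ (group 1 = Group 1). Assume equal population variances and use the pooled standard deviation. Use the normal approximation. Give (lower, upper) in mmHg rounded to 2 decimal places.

Pooled variance s_p² = [85·9² + 245·15²] / (86+246−2) = 187.9091, so s_p = 13.7080.
SE_diff = s_p·√(1/n₁ + 1/n₂) = 13.7080·√(1/86 + 1/246) = 1.7172.
z* = 2.576; margin = 2.576 × 1.7172 = 4.4235.
Difference = 130.1 − 128.2 = 1.9000.
1.9000 ± 4.4235 → (-2.52, 6.32).

(-2.52, 6.32)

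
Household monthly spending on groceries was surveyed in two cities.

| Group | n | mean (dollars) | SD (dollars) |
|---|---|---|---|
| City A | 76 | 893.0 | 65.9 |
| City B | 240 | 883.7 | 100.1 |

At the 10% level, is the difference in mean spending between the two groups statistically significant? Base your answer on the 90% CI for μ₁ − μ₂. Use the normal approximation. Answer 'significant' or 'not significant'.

not significant

SE₁ = s₁/√n₁ = 65.9/√76 = 7.5592; SE₂ = 100.1/√240 = 6.4614.
Independent samples, unequal variances: SE_diff = √(SE₁² + SE₂²) = √(57.14150464 + 41.74968996) = 9.9444.
z* = 1.645, so margin of error = 1.645 × 9.9444 = 16.3585.
Difference in means = 893.0 − 883.7 = 9.3000.
9.3000 ± 16.3585 → (-7.0585, 25.6585).
The interval (-7.0585, 25.6585) contains 0, so the difference is not significant.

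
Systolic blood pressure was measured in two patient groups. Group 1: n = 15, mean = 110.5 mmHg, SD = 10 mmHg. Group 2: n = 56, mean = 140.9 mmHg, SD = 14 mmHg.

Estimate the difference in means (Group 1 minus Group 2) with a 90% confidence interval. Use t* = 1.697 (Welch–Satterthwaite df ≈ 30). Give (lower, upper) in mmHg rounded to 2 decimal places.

(-35.81, -24.99)

SE₁ = s₁/√n₁ = 10/√15 = 2.5820; SE₂ = 14/√56 = 1.8708.
Independent samples, unequal variances: SE_diff = √(SE₁² + SE₂²) = √(6.666724 + 3.49989264) = 3.1885.
t* = 1.697, so margin of error = 1.697 × 3.1885 = 5.4109.
Difference in means = 110.5 − 140.9 = -30.4000.
-30.4000 ± 5.4109 → (-35.81, -24.99).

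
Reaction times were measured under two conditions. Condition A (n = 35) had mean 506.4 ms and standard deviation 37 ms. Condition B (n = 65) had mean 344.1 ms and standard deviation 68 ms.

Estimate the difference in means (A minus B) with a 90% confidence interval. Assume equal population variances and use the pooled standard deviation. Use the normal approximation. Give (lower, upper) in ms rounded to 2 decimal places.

(141.91, 182.69)

Pooled variance s_p² = [34·37² + 64·68²] / (35+65−2) = 3494.7143, so s_p = 59.1161.
SE_diff = s_p·√(1/n₁ + 1/n₂) = 59.1161·√(1/35 + 1/65) = 12.3941.
z* = 1.645; margin = 1.645 × 12.3941 = 20.3883.
Difference = 506.4 − 344.1 = 162.3000.
162.3000 ± 20.3883 → (141.91, 182.69).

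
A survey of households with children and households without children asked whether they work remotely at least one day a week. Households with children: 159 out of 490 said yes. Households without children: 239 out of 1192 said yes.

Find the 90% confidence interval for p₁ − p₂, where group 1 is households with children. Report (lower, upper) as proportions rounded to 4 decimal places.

(0.0843, 0.1637)

Sample proportions: 159/490 = 0.3245, 239/1192 = 0.2005.
Each SE is √(p̂(1−p̂)/n): √(0.3245·0.6755/490) = 0.02115 and √(0.2005·0.7995/1192) = 0.01160.
SE(p̂₁ − p̂₂) = √(SE₁² + SE₂²) = √(0.0004473225 + 0.00013456) = 0.02412, since the two samples are independent.
At 90% confidence z* = 1.645; margin = 1.645 × 0.02412 = 0.03968.
The difference is 0.3245 − 0.2005 = 0.1240, so the interval is 0.1240 ± 0.03968 = (0.0843, 0.1637).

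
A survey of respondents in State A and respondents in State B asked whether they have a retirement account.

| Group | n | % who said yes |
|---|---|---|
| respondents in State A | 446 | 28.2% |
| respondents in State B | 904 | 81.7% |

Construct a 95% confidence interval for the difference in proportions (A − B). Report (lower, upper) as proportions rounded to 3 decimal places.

The two standard errors are √(0.2820×0.7180/446) = 0.02131 and √(0.8170×0.1830/904) = 0.01286.
Because the samples are independent, SE_diff = √(0.02131² + 0.01286²) = 0.02489.
Using z* = 1.960 for 95%, ME = 1.960 × 0.02489 = 0.04878.
p̂₁ − p̂₂ = -0.5350; interval -0.5350 ± 0.04878 gives (-0.584, -0.486).

(-0.584, -0.486)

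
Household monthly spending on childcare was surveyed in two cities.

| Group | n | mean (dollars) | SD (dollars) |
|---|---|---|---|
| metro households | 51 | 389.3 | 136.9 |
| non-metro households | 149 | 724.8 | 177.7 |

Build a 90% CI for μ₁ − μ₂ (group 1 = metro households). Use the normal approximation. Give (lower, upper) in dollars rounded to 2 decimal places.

(-375.10, -295.90)

Per-group SEs: s₁/√n₁ = 136.9/√51 = 19.1698, s₂/√n₂ = 177.7/√149 = 14.5578.
Unpooled SE of the difference: √(367.48123204 + 211.92954084) = 24.0710.
Margin of error = z* · SE = 1.645 × 24.0710 = 39.5968.
x̄₁ − x̄₂ = 389.3 − 724.8 = -335.5000.
CI: -335.5000 ± 39.5968 = (-375.10, -295.90).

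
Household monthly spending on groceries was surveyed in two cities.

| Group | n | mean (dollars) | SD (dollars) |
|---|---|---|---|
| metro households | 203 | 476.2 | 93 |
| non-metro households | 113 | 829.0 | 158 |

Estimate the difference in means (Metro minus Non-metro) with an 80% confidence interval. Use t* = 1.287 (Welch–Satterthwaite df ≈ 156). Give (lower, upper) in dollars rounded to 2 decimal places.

(-373.69, -331.91)

SE₁ = s₁/√n₁ = 93/√203 = 6.5273; SE₂ = 158/√113 = 14.8634.
Independent samples, unequal variances: SE_diff = √(SE₁² + SE₂²) = √(42.60564529 + 220.92065956) = 16.2335.
t* = 1.287, so margin of error = 1.287 × 16.2335 = 20.8925.
Difference in means = 476.2 − 829.0 = -352.8000.
-352.8000 ± 20.8925 → (-373.69, -331.91).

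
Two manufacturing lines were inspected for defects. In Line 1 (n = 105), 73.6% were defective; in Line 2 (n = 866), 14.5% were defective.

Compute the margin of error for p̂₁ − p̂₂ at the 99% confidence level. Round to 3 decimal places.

The two standard errors are √(0.7360×0.2640/105) = 0.04302 and √(0.1450×0.8550/866) = 0.01196.
Because the samples are independent, SE_diff = √(0.04302² + 0.01196²) = 0.04465.
Using z* = 2.576 for 99%, ME = 2.576 × 0.04465 = 0.11502.

0.115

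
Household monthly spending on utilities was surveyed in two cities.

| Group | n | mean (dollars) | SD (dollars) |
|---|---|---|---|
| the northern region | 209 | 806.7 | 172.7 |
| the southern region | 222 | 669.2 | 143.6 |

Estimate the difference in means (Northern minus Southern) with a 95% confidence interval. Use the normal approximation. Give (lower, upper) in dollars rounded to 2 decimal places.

Per-group SEs: s₁/√n₁ = 172.7/√209 = 11.9459, s₂/√n₂ = 143.6/√222 = 9.6378.
Unpooled SE of the difference: √(142.70452681 + 92.88718884) = 15.3490.
Margin of error = z* · SE = 1.960 × 15.3490 = 30.0840.
x̄₁ − x̄₂ = 806.7 − 669.2 = 137.5000.
CI: 137.5000 ± 30.0840 = (107.42, 167.58).

(107.42, 167.58)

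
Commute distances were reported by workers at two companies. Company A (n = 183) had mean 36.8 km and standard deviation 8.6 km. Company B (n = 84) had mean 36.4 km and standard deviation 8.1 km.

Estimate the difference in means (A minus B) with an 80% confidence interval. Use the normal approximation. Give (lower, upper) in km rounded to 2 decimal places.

SE₁ = s₁/√n₁ = 8.6/√183 = 0.6357; SE₂ = 8.1/√84 = 0.8838.
Independent samples, unequal variances: SE_diff = √(SE₁² + SE₂²) = √(0.40411449 + 0.78110244) = 1.0887.
z* = 1.282, so margin of error = 1.282 × 1.0887 = 1.3957.
Difference in means = 36.8 − 36.4 = 0.4000.
0.4000 ± 1.3957 → (-1.00, 1.80).

(-1.00, 1.80)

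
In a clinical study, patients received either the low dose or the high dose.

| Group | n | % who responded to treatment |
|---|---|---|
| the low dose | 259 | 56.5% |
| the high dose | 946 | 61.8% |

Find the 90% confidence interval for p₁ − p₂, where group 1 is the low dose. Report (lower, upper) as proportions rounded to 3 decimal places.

The two standard errors are √(0.5650×0.4350/259) = 0.03080 and √(0.6180×0.3820/946) = 0.01580.
Because the samples are independent, SE_diff = √(0.03080² + 0.01580²) = 0.03462.
Using z* = 1.645 for 90%, ME = 1.645 × 0.03462 = 0.05695.
p̂₁ − p̂₂ = -0.0530; interval -0.0530 ± 0.05695 gives (-0.110, 0.004).

(-0.110, 0.004)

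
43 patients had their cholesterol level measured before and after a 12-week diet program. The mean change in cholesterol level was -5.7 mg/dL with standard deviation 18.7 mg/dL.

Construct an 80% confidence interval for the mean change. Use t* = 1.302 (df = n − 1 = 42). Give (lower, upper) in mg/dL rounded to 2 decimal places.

(-9.41, -1.99)

Paired design: SE = s_d/√n = 18.7/√43 = 2.8517.
t* = 1.302; margin of error = 1.302 × 2.8517 = 3.7129.
-5.7 ± 3.7129 → (-9.41, -1.99).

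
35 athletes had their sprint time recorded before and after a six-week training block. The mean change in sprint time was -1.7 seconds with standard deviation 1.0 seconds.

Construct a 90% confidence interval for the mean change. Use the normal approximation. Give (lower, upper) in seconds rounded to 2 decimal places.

(-1.98, -1.42)

This is a matched-pairs design, so SE = s_d/√n = 1.0/√35 = 0.1690.
Margin = 1.645 × 0.1690 = 0.2780; the interval is -1.7 ± 0.2780 = (-1.98, -1.42).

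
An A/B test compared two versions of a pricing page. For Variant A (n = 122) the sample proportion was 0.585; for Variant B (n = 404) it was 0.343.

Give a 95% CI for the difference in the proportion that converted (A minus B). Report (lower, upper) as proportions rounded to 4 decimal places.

(0.1431, 0.3409)

Each SE is √(p̂(1−p̂)/n): √(0.5850·0.4150/122) = 0.04461 and √(0.3430·0.6570/404) = 0.02362.
SE(p̂₁ − p̂₂) = √(SE₁² + SE₂²) = √(0.0019900521 + 0.0005579044) = 0.05048, since the two samples are independent.
At 95% confidence z* = 1.960; margin = 1.960 × 0.05048 = 0.09894.
The difference is 0.5850 − 0.3430 = 0.2420, so the interval is 0.2420 ± 0.09894 = (0.1431, 0.3409).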